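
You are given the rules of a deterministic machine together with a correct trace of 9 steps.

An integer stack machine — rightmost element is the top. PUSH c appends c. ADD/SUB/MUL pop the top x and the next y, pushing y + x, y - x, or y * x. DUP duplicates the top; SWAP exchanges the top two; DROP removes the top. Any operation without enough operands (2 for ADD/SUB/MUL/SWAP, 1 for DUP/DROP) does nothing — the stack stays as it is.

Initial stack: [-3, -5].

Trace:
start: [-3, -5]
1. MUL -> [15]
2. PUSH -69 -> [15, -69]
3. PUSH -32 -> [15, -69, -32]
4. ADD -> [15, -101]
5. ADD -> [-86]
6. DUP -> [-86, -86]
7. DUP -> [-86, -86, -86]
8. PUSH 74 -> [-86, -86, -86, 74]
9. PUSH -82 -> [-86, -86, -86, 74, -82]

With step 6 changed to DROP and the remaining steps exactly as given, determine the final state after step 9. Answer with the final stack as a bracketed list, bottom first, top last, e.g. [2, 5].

(re-executing from step 6 with the substitution; state before step 6: [-86])
6. DROP -> []
7. DUP -> []
8. PUSH 74 -> [74]
9. PUSH -82 -> [74, -82]

[74, -82]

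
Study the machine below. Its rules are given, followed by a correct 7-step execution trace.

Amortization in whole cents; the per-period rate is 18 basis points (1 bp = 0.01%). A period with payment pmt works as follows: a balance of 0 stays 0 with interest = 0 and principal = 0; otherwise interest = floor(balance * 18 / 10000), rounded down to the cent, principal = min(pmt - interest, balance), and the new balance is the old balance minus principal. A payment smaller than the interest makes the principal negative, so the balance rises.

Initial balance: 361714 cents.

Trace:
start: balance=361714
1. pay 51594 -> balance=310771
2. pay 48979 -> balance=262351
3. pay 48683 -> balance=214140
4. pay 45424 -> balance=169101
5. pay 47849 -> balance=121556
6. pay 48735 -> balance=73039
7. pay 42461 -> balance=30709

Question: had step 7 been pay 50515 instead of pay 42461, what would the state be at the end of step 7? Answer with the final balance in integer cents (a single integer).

(re-executing from step 7 with the substitution; state before step 7: balance=73039)
7. pay 50515 -> balance=22655

22655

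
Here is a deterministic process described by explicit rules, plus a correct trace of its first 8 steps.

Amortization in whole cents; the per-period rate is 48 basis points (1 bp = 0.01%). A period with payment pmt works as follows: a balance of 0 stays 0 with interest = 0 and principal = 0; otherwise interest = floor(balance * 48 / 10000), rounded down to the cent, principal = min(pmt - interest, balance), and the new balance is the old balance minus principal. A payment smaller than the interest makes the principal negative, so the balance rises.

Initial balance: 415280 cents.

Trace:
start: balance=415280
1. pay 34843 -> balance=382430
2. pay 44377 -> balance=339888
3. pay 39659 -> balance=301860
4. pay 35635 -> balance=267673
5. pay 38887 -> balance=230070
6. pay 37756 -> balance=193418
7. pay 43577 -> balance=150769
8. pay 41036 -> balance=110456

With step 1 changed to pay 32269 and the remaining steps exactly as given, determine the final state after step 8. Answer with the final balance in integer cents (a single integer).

113119

(re-executing from step 1 with the substitution; state before step 1: balance=415280)
1. pay 32269 -> balance=385004
2. pay 44377 -> balance=342475
3. pay 39659 -> balance=304459
4. pay 35635 -> balance=270285
5. pay 38887 -> balance=232695
6. pay 37756 -> balance=196055
7. pay 43577 -> balance=153419
8. pay 41036 -> balance=113119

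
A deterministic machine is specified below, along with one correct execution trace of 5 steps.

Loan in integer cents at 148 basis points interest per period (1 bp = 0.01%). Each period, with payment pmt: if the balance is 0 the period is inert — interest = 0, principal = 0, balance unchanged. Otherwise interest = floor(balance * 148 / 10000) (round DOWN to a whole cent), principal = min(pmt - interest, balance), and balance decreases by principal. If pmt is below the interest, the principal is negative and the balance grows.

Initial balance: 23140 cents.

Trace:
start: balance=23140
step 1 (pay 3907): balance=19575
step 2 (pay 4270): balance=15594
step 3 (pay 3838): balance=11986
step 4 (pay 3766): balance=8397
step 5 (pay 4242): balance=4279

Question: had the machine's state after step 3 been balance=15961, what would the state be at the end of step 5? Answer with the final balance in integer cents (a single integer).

8372

state after step 3 := balance=15961
step 4 (pay 3766): balance=12431
step 5 (pay 4242): balance=8372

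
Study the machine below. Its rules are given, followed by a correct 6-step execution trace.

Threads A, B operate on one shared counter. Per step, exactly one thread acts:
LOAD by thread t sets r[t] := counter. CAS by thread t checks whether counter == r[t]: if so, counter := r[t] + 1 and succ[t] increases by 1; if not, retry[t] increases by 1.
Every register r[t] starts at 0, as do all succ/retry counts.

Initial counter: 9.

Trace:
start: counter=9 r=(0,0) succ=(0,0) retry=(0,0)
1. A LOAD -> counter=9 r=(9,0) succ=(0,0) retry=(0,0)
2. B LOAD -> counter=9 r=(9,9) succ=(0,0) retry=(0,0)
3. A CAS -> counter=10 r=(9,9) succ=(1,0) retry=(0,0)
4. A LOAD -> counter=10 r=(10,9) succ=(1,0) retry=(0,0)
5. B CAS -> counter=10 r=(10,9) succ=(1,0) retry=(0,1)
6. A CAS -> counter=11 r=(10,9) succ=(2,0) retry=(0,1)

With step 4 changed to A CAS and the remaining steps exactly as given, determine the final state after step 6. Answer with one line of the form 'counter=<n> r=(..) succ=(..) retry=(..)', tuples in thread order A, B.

counter=10 r=(9,9) succ=(1,0) retry=(2,1)

(re-executing from step 4 with the substitution; state before step 4: counter=10 r=(9,9) succ=(1,0) retry=(0,0))
4. A CAS -> counter=10 r=(9,9) succ=(1,0) retry=(1,0)
5. B CAS -> counter=10 r=(9,9) succ=(1,0) retry=(1,1)
6. A CAS -> counter=10 r=(9,9) succ=(1,0) retry=(2,1)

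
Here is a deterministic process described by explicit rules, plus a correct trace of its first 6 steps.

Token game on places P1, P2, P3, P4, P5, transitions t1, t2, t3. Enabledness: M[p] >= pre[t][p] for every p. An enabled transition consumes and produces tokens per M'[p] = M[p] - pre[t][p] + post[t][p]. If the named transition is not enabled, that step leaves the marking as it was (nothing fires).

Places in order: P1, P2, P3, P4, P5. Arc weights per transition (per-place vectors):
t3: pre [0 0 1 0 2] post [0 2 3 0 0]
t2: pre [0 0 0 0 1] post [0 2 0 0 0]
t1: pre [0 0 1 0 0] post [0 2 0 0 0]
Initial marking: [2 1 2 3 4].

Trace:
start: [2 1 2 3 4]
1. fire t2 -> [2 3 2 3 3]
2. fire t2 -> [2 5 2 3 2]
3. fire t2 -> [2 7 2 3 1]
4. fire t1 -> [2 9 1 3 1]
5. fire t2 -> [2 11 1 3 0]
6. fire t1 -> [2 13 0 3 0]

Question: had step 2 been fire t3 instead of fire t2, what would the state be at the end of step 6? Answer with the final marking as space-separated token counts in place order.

2 11 2 3 0

(re-executing from step 2 with the substitution; state before step 2: [2 3 2 3 3])
2. fire t3 -> [2 5 4 3 1]
3. fire t2 -> [2 7 4 3 0]
4. fire t1 -> [2 9 3 3 0]
5. fire t2 -> [2 9 3 3 0]
6. fire t1 -> [2 11 2 3 0]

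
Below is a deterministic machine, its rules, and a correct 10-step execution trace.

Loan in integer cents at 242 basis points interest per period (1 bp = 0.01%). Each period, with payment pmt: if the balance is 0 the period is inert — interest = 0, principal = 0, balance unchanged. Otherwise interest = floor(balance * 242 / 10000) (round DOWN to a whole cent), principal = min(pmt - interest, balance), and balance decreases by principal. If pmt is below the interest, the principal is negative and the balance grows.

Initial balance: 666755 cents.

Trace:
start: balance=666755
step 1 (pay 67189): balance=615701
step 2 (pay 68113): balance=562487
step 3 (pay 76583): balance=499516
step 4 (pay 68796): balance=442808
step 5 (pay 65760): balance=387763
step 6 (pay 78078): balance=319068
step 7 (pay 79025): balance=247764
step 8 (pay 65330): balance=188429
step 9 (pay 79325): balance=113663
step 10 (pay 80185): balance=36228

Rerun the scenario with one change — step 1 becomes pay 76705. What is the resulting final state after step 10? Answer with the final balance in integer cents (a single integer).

(re-executing from step 1 with the substitution; state before step 1: balance=666755)
step 1 (pay 76705): balance=606185
step 2 (pay 68113): balance=552741
step 3 (pay 76583): balance=489534
step 4 (pay 68796): balance=432584
step 5 (pay 65760): balance=377292
step 6 (pay 78078): balance=308344
step 7 (pay 79025): balance=236780
step 8 (pay 65330): balance=177180
step 9 (pay 79325): balance=102142
step 10 (pay 80185): balance=24428

24428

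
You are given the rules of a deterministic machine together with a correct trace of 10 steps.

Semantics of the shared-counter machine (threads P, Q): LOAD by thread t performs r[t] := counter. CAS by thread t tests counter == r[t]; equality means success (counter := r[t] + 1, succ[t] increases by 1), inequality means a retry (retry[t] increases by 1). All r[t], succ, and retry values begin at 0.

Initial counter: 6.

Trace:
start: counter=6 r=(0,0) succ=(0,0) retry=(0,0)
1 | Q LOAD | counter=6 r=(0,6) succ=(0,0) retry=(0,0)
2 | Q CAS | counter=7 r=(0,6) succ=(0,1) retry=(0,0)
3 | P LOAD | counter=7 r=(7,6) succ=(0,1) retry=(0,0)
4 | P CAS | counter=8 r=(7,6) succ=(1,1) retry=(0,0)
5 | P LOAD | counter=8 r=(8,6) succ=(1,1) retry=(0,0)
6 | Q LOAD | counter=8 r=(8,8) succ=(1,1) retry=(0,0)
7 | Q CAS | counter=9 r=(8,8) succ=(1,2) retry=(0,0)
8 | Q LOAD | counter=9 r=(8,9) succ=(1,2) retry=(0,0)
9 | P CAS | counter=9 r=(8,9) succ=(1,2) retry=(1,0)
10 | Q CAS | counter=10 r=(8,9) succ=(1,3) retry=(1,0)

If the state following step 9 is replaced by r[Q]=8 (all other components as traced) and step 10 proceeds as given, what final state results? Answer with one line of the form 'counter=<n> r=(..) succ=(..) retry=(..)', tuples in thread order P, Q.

state after step 9 := counter=9 r=(8,8) succ=(1,2) retry=(1,0)
10 | Q CAS | counter=9 r=(8,8) succ=(1,2) retry=(1,1)

counter=9 r=(8,8) succ=(1,2) retry=(1,1)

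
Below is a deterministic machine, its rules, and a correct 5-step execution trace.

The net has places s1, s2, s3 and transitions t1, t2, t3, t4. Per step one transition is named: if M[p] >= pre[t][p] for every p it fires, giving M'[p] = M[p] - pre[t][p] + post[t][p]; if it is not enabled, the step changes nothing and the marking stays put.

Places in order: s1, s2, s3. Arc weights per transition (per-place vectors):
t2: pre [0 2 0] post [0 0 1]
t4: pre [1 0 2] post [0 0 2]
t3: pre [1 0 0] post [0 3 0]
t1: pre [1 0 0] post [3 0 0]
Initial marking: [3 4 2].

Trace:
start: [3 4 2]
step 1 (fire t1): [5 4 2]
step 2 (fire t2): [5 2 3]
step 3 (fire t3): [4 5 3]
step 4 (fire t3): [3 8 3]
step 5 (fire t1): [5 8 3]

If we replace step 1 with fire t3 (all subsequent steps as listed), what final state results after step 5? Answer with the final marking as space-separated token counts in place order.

(re-executing from step 1 with the substitution; state before step 1: [3 4 2])
step 1 (fire t3): [2 7 2]
step 2 (fire t2): [2 5 3]
step 3 (fire t3): [1 8 3]
step 4 (fire t3): [0 11 3]
step 5 (fire t1): [0 11 3]

0 11 3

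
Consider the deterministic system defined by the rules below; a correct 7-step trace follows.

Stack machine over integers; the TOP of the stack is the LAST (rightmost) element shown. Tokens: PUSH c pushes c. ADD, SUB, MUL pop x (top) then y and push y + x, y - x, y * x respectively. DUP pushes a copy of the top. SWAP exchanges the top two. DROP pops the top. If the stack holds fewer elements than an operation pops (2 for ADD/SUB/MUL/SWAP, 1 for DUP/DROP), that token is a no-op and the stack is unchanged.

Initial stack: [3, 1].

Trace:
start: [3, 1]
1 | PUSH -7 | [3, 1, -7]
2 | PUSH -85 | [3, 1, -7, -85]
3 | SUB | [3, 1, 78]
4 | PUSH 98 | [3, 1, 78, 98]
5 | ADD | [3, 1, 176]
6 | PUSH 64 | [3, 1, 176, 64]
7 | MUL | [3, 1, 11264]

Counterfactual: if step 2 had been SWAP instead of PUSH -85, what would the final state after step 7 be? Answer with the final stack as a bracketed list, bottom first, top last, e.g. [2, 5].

[3, 5760]

(re-executing from step 2 with the substitution; state before step 2: [3, 1, -7])
2 | SWAP | [3, -7, 1]
3 | SUB | [3, -8]
4 | PUSH 98 | [3, -8, 98]
5 | ADD | [3, 90]
6 | PUSH 64 | [3, 90, 64]
7 | MUL | [3, 5760]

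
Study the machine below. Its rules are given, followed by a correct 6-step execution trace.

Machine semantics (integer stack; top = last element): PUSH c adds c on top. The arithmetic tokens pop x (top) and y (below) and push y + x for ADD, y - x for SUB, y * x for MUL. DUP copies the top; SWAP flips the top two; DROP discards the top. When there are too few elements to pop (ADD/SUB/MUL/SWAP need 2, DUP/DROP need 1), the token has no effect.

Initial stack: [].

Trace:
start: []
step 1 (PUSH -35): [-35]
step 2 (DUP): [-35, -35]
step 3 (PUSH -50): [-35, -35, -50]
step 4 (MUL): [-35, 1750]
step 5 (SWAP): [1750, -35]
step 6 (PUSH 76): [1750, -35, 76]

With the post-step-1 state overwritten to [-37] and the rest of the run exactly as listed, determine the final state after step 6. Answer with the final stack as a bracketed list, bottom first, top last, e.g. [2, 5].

[1850, -37, 76]

state after step 1 := [-37]
step 2 (DUP): [-37, -37]
step 3 (PUSH -50): [-37, -37, -50]
step 4 (MUL): [-37, 1850]
step 5 (SWAP): [1850, -37]
step 6 (PUSH 76): [1850, -37, 76]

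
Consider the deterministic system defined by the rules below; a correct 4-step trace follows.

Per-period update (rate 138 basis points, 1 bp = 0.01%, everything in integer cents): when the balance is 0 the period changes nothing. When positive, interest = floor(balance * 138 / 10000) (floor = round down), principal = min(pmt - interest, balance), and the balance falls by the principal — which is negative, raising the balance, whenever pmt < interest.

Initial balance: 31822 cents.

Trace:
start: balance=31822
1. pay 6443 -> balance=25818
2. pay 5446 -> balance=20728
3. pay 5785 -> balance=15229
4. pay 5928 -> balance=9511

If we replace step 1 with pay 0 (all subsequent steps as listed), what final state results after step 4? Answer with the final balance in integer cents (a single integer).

16224

(re-executing from step 1 with the substitution; state before step 1: balance=31822)
1. pay 0 -> balance=32261
2. pay 5446 -> balance=27260
3. pay 5785 -> balance=21851
4. pay 5928 -> balance=16224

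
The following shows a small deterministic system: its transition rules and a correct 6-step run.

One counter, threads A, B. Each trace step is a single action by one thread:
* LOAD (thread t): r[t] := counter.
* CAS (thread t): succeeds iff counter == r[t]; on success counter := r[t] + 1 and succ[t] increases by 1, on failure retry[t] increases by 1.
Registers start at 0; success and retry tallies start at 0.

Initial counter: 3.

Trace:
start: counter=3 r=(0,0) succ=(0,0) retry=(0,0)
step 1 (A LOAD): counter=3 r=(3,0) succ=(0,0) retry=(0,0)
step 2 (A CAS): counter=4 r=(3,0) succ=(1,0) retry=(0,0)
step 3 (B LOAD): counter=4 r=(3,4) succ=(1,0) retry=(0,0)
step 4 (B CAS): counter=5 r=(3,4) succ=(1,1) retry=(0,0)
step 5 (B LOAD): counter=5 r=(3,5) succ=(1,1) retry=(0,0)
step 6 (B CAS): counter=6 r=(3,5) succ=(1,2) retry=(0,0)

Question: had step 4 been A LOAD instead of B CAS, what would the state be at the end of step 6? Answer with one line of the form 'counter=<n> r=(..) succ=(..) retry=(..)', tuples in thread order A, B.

counter=5 r=(4,4) succ=(1,1) retry=(0,0)

(re-executing from step 4 with the substitution; state before step 4: counter=4 r=(3,4) succ=(1,0) retry=(0,0))
step 4 (A LOAD): counter=4 r=(4,4) succ=(1,0) retry=(0,0)
step 5 (B LOAD): counter=4 r=(4,4) succ=(1,0) retry=(0,0)
step 6 (B CAS): counter=5 r=(4,4) succ=(1,1) retry=(0,0)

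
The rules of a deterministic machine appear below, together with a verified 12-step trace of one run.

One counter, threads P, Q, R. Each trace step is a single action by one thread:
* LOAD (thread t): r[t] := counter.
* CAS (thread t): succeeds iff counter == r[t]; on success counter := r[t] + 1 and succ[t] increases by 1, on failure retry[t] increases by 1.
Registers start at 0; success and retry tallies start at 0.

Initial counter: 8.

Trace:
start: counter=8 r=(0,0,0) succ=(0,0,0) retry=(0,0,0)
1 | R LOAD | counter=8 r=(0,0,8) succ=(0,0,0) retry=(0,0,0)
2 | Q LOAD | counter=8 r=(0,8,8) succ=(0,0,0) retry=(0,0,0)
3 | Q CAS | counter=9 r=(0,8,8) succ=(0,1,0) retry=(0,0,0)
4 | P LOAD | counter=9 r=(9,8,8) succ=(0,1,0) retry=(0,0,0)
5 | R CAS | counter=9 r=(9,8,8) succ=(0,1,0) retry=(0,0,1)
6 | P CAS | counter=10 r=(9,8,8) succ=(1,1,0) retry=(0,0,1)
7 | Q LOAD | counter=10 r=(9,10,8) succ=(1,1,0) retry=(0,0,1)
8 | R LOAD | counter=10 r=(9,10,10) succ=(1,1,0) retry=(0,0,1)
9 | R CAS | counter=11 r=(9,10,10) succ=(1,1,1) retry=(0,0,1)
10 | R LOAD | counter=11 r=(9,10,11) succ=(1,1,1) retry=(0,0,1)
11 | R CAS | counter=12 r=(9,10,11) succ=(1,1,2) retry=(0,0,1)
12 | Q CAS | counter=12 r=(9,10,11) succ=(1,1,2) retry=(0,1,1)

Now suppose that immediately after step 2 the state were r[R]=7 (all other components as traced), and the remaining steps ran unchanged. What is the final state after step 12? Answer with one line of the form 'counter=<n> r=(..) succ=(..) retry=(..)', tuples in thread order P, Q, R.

counter=12 r=(9,10,11) succ=(1,1,2) retry=(0,1,1)

state after step 2 := counter=8 r=(0,8,7) succ=(0,0,0) retry=(0,0,0)
3 | Q CAS | counter=9 r=(0,8,7) succ=(0,1,0) retry=(0,0,0)
4 | P LOAD | counter=9 r=(9,8,7) succ=(0,1,0) retry=(0,0,0)
5 | R CAS | counter=9 r=(9,8,7) succ=(0,1,0) retry=(0,0,1)
6 | P CAS | counter=10 r=(9,8,7) succ=(1,1,0) retry=(0,0,1)
7 | Q LOAD | counter=10 r=(9,10,7) succ=(1,1,0) retry=(0,0,1)
8 | R LOAD | counter=10 r=(9,10,10) succ=(1,1,0) retry=(0,0,1)
9 | R CAS | counter=11 r=(9,10,10) succ=(1,1,1) retry=(0,0,1)
10 | R LOAD | counter=11 r=(9,10,11) succ=(1,1,1) retry=(0,0,1)
11 | R CAS | counter=12 r=(9,10,11) succ=(1,1,2) retry=(0,0,1)
12 | Q CAS | counter=12 r=(9,10,11) succ=(1,1,2) retry=(0,1,1)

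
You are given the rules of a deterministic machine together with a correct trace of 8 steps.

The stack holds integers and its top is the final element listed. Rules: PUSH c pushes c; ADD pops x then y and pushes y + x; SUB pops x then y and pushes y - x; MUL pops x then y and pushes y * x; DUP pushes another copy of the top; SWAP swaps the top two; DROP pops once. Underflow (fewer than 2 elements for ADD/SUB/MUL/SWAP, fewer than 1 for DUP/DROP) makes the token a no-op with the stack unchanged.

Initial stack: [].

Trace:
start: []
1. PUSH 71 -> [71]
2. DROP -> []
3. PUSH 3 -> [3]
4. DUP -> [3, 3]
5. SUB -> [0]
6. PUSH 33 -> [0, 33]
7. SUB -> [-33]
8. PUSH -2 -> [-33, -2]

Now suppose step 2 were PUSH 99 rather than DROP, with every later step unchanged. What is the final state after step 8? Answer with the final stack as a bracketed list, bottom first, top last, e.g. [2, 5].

[71, 99, -33, -2]

(re-executing from step 2 with the substitution; state before step 2: [71])
2. PUSH 99 -> [71, 99]
3. PUSH 3 -> [71, 99, 3]
4. DUP -> [71, 99, 3, 3]
5. SUB -> [71, 99, 0]
6. PUSH 33 -> [71, 99, 0, 33]
7. SUB -> [71, 99, -33]
8. PUSH -2 -> [71, 99, -33, -2]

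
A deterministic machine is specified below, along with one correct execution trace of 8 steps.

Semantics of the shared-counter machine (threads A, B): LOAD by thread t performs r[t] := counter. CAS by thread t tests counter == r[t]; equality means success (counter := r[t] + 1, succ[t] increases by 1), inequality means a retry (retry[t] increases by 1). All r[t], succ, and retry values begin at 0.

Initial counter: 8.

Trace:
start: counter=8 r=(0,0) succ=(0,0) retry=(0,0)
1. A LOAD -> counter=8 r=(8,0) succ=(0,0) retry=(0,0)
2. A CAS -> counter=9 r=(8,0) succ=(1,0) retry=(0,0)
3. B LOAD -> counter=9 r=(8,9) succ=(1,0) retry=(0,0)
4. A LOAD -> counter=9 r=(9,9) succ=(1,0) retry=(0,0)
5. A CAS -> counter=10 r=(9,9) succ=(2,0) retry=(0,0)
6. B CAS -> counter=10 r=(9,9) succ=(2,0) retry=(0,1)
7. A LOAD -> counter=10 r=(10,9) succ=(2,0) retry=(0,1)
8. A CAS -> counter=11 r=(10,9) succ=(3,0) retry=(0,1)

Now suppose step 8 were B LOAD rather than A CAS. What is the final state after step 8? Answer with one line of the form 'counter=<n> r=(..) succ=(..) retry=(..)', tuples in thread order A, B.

(re-executing from step 8 with the substitution; state before step 8: counter=10 r=(10,9) succ=(2,0) retry=(0,1))
8. B LOAD -> counter=10 r=(10,10) succ=(2,0) retry=(0,1)

counter=10 r=(10,10) succ=(2,0) retry=(0,1)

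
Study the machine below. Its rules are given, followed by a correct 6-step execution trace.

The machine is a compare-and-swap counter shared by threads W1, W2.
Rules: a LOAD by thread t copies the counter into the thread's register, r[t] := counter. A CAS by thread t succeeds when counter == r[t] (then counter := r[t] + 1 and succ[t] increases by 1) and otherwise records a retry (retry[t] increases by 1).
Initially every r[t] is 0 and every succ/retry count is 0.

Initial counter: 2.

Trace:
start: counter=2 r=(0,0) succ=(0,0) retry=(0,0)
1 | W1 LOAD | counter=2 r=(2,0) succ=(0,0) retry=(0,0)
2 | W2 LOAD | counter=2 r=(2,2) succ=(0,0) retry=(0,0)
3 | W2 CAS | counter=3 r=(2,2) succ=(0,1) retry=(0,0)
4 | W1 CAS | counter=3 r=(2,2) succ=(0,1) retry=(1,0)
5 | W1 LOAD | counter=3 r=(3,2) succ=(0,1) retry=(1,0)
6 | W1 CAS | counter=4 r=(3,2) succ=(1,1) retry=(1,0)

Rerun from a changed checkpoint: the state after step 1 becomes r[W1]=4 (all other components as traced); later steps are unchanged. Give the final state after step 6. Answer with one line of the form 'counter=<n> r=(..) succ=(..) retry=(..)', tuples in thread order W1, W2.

counter=4 r=(3,2) succ=(1,1) retry=(1,0)

state after step 1 := counter=2 r=(4,0) succ=(0,0) retry=(0,0)
2 | W2 LOAD | counter=2 r=(4,2) succ=(0,0) retry=(0,0)
3 | W2 CAS | counter=3 r=(4,2) succ=(0,1) retry=(0,0)
4 | W1 CAS | counter=3 r=(4,2) succ=(0,1) retry=(1,0)
5 | W1 LOAD | counter=3 r=(3,2) succ=(0,1) retry=(1,0)
6 | W1 CAS | counter=4 r=(3,2) succ=(1,1) retry=(1,0)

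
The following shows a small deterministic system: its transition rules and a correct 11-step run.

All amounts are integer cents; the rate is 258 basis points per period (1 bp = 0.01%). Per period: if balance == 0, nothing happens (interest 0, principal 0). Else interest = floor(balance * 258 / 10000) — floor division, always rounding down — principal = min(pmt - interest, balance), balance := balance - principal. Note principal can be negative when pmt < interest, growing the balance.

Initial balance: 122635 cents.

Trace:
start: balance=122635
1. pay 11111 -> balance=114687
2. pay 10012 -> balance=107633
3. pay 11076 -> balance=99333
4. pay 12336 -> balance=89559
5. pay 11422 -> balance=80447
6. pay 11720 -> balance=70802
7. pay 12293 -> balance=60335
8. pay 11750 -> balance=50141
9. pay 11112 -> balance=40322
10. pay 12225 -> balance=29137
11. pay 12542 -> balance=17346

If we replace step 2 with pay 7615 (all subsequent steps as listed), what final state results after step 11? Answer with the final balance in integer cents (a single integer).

(re-executing from step 2 with the substitution; state before step 2: balance=114687)
2. pay 7615 -> balance=110030
3. pay 11076 -> balance=101792
4. pay 12336 -> balance=92082
5. pay 11422 -> balance=83035
6. pay 11720 -> balance=73457
7. pay 12293 -> balance=63059
8. pay 11750 -> balance=52935
9. pay 11112 -> balance=43188
10. pay 12225 -> balance=32077
11. pay 12542 -> balance=20362

20362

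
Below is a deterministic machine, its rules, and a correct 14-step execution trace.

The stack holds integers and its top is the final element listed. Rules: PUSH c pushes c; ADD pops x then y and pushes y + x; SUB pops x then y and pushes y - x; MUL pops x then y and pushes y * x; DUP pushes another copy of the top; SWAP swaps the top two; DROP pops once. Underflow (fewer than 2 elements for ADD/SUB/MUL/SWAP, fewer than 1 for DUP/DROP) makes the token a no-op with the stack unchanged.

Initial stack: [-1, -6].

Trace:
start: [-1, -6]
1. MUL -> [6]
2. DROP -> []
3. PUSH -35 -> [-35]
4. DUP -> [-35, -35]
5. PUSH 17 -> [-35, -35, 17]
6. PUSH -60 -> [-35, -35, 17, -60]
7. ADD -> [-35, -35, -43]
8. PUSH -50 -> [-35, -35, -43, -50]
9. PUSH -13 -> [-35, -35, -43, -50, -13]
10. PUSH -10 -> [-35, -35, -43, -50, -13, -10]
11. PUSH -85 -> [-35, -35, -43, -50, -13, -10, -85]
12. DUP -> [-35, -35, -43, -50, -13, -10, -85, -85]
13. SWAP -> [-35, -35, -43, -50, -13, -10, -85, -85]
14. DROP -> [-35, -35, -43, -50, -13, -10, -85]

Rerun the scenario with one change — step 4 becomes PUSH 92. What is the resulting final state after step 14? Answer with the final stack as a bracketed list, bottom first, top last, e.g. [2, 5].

[-35, 92, -43, -50, -13, -10, -85]

(re-executing from step 4 with the substitution; state before step 4: [-35])
4. PUSH 92 -> [-35, 92]
5. PUSH 17 -> [-35, 92, 17]
6. PUSH -60 -> [-35, 92, 17, -60]
7. ADD -> [-35, 92, -43]
8. PUSH -50 -> [-35, 92, -43, -50]
9. PUSH -13 -> [-35, 92, -43, -50, -13]
10. PUSH -10 -> [-35, 92, -43, -50, -13, -10]
11. PUSH -85 -> [-35, 92, -43, -50, -13, -10, -85]
12. DUP -> [-35, 92, -43, -50, -13, -10, -85, -85]
13. SWAP -> [-35, 92, -43, -50, -13, -10, -85, -85]
14. DROP -> [-35, 92, -43, -50, -13, -10, -85]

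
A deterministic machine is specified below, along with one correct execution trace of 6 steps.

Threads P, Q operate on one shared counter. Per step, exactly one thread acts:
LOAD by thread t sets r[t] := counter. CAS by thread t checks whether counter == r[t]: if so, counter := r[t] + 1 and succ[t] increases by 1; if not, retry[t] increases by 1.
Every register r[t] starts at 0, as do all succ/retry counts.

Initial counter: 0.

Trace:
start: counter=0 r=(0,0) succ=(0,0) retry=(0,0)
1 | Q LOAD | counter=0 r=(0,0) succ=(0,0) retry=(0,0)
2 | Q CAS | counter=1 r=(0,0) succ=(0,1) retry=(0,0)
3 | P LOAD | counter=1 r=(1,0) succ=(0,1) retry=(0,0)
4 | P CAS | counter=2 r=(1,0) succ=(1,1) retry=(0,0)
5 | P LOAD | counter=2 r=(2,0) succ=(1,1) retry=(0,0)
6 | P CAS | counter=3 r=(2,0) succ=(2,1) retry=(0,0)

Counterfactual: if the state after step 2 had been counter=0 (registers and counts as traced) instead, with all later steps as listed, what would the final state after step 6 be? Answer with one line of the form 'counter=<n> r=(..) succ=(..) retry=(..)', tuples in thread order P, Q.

state after step 2 := counter=0 r=(0,0) succ=(0,1) retry=(0,0)
3 | P LOAD | counter=0 r=(0,0) succ=(0,1) retry=(0,0)
4 | P CAS | counter=1 r=(0,0) succ=(1,1) retry=(0,0)
5 | P LOAD | counter=1 r=(1,0) succ=(1,1) retry=(0,0)
6 | P CAS | counter=2 r=(1,0) succ=(2,1) retry=(0,0)

counter=2 r=(1,0) succ=(2,1) retry=(0,0)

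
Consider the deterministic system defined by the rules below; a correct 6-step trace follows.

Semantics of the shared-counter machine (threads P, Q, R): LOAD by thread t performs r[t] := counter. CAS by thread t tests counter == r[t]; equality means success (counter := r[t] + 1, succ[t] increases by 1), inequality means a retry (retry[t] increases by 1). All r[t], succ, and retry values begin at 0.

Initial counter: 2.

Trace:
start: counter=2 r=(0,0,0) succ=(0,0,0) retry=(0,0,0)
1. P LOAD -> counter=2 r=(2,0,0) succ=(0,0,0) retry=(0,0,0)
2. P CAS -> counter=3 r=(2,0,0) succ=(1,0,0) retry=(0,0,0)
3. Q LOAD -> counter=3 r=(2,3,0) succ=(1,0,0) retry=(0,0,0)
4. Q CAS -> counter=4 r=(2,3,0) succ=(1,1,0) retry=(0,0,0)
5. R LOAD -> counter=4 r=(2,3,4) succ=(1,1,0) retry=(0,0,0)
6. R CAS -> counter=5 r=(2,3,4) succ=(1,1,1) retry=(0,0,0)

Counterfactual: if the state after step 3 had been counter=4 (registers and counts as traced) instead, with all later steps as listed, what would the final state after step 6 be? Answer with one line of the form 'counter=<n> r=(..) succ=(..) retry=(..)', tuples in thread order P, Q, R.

counter=5 r=(2,3,4) succ=(1,0,1) retry=(0,1,0)

state after step 3 := counter=4 r=(2,3,0) succ=(1,0,0) retry=(0,0,0)
4. Q CAS -> counter=4 r=(2,3,0) succ=(1,0,0) retry=(0,1,0)
5. R LOAD -> counter=4 r=(2,3,4) succ=(1,0,0) retry=(0,1,0)
6. R CAS -> counter=5 r=(2,3,4) succ=(1,0,1) retry=(0,1,0)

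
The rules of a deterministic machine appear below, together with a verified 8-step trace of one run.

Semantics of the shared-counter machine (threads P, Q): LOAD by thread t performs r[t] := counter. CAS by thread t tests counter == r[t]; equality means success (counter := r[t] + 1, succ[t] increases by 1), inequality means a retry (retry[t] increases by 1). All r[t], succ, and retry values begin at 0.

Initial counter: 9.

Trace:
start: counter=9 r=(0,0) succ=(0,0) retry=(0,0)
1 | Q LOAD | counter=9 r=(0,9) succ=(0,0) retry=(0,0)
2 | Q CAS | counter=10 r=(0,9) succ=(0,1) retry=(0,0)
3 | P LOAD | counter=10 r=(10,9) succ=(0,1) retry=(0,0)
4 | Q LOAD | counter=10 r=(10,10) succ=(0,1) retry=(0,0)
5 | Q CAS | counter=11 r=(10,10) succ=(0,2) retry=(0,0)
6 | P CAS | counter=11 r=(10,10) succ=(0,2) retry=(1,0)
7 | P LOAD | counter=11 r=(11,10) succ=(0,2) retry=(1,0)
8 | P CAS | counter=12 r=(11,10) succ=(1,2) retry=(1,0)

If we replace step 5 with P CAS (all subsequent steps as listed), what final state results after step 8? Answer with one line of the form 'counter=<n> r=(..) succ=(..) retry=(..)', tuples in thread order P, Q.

(re-executing from step 5 with the substitution; state before step 5: counter=10 r=(10,10) succ=(0,1) retry=(0,0))
5 | P CAS | counter=11 r=(10,10) succ=(1,1) retry=(0,0)
6 | P CAS | counter=11 r=(10,10) succ=(1,1) retry=(1,0)
7 | P LOAD | counter=11 r=(11,10) succ=(1,1) retry=(1,0)
8 | P CAS | counter=12 r=(11,10) succ=(2,1) retry=(1,0)

counter=12 r=(11,10) succ=(2,1) retry=(1,0)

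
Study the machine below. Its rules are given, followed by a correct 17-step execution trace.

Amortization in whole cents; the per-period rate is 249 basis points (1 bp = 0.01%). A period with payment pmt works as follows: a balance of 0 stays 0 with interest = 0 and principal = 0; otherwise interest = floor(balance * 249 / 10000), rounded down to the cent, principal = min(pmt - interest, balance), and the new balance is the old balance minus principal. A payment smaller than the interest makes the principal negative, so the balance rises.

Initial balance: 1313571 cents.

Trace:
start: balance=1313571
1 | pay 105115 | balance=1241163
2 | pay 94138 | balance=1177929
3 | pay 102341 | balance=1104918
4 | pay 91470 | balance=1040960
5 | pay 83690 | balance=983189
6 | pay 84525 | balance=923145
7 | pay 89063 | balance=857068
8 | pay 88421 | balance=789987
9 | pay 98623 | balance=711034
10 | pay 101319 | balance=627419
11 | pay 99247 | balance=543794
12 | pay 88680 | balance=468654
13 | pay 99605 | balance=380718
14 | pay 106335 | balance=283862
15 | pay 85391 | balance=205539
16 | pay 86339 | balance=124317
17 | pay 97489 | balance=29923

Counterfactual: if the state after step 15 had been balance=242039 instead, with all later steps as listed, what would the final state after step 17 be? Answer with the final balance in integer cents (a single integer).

state after step 15 := balance=242039
16 | pay 86339 | balance=161726
17 | pay 97489 | balance=68263

68263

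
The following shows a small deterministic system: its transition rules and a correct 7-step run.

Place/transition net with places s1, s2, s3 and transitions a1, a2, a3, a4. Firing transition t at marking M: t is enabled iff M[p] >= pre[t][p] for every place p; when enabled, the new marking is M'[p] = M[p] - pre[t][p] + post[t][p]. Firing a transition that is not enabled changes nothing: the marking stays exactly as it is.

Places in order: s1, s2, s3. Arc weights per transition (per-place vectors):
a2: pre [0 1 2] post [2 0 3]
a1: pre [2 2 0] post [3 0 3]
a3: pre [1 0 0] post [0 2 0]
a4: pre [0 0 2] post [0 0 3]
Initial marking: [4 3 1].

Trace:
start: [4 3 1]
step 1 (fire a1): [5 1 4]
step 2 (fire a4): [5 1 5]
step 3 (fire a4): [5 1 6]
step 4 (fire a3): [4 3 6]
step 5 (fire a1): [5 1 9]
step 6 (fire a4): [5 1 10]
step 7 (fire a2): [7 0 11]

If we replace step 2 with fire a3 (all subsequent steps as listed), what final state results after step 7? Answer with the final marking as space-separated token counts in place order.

(re-executing from step 2 with the substitution; state before step 2: [5 1 4])
step 2 (fire a3): [4 3 4]
step 3 (fire a4): [4 3 5]
step 4 (fire a3): [3 5 5]
step 5 (fire a1): [4 3 8]
step 6 (fire a4): [4 3 9]
step 7 (fire a2): [6 2 10]

6 2 10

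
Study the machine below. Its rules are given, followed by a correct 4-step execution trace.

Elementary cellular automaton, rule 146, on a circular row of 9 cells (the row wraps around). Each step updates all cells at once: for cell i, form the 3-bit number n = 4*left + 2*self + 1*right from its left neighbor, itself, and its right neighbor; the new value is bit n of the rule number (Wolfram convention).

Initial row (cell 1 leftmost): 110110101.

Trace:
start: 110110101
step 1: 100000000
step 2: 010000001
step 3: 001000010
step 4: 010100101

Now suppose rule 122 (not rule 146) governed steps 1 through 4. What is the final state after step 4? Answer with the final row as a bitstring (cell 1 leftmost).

111111100

(re-executing steps 1..4 under rule 122; state before step 1: 110110101)
step 1: 011111011
step 2: 110001111
step 3: 011011000
step 4: 111111100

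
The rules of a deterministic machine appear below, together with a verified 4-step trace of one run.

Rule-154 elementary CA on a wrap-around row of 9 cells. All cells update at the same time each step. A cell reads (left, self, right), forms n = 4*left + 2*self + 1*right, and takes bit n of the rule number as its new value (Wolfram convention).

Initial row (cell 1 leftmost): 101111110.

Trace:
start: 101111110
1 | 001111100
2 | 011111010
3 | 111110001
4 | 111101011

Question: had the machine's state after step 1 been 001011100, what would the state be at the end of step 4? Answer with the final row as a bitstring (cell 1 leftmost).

state after step 1 := 001011100
2 | 010011010
3 | 101110001
4 | 001101011

001101011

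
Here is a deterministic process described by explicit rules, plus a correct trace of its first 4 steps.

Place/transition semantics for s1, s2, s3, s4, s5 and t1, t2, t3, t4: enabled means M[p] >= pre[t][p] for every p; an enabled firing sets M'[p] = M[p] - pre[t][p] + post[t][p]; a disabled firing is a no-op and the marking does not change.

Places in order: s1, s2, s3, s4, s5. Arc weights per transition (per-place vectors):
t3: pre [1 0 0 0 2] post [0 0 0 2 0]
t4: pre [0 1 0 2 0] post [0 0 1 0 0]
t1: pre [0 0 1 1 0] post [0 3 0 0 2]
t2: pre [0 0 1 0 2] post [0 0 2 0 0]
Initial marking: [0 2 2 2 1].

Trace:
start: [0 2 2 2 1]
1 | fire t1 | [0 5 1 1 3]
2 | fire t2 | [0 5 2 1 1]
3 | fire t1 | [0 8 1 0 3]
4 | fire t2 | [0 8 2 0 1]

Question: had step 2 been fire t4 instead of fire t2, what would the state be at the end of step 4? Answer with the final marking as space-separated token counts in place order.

0 8 0 0 5

(re-executing from step 2 with the substitution; state before step 2: [0 5 1 1 3])
2 | fire t4 | [0 5 1 1 3]
3 | fire t1 | [0 8 0 0 5]
4 | fire t2 | [0 8 0 0 5]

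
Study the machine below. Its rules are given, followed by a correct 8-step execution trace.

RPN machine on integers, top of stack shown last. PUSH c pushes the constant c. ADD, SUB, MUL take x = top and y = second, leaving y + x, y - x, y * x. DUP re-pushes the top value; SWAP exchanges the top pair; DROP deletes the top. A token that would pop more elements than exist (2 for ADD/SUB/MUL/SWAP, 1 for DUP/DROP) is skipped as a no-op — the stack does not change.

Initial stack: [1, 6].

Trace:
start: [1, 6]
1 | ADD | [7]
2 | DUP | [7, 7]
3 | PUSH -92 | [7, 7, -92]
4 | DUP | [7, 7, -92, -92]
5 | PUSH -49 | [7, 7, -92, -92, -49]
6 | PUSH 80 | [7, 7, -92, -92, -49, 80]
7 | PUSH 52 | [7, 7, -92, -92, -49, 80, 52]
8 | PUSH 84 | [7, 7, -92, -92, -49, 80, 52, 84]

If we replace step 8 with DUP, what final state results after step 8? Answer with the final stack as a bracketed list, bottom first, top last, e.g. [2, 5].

(re-executing from step 8 with the substitution; state before step 8: [7, 7, -92, -92, -49, 80, 52])
8 | DUP | [7, 7, -92, -92, -49, 80, 52, 52]

[7, 7, -92, -92, -49, 80, 52, 52]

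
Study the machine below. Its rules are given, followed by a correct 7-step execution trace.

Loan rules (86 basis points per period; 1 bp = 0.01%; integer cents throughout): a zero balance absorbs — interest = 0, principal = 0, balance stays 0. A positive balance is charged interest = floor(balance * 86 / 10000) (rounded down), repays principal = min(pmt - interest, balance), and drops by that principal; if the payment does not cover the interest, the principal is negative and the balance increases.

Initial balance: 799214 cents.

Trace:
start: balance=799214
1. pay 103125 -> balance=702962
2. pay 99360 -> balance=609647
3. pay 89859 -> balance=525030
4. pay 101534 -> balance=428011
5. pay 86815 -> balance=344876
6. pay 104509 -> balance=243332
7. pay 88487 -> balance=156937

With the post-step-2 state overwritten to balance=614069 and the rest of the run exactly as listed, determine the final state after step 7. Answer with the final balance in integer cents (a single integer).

161553

state after step 2 := balance=614069
3. pay 89859 -> balance=529490
4. pay 101534 -> balance=432509
5. pay 86815 -> balance=349413
6. pay 104509 -> balance=247908
7. pay 88487 -> balance=161553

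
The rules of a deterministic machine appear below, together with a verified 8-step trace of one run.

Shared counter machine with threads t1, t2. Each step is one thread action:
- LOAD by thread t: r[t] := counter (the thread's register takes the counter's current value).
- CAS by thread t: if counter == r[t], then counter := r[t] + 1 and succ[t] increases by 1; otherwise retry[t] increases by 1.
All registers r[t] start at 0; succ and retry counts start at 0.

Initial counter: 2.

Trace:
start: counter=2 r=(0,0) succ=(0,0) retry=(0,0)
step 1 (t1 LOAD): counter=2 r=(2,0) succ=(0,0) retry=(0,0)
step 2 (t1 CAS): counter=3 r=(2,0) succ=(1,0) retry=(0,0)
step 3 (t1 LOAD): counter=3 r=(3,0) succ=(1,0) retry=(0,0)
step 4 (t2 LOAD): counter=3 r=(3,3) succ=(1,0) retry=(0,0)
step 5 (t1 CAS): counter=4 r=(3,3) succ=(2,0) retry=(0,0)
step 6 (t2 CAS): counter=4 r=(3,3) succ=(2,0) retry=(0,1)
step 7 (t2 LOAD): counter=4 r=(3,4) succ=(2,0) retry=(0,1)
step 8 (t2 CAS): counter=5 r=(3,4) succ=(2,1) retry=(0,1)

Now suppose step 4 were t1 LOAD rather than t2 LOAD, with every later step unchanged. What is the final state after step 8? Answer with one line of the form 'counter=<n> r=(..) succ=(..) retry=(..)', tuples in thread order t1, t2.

counter=5 r=(3,4) succ=(2,1) retry=(0,1)

(re-executing from step 4 with the substitution; state before step 4: counter=3 r=(3,0) succ=(1,0) retry=(0,0))
step 4 (t1 LOAD): counter=3 r=(3,0) succ=(1,0) retry=(0,0)
step 5 (t1 CAS): counter=4 r=(3,0) succ=(2,0) retry=(0,0)
step 6 (t2 CAS): counter=4 r=(3,0) succ=(2,0) retry=(0,1)
step 7 (t2 LOAD): counter=4 r=(3,4) succ=(2,0) retry=(0,1)
step 8 (t2 CAS): counter=5 r=(3,4) succ=(2,1) retry=(0,1)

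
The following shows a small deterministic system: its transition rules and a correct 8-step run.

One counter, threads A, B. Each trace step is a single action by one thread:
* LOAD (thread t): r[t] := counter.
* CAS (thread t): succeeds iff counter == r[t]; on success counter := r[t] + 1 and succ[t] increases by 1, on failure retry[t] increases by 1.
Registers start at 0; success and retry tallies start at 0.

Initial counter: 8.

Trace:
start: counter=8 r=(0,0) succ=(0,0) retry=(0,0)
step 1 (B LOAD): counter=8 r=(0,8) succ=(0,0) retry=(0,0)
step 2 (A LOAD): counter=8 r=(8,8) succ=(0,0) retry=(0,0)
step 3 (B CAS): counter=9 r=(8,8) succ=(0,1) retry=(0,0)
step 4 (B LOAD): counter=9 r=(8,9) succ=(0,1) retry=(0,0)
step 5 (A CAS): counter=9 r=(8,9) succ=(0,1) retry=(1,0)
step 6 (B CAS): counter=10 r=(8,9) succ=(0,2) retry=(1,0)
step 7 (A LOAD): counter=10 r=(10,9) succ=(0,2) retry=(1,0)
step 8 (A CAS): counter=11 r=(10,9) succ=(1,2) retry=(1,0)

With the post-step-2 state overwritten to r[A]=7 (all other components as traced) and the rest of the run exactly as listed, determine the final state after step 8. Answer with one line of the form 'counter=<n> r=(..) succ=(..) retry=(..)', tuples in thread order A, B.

state after step 2 := counter=8 r=(7,8) succ=(0,0) retry=(0,0)
step 3 (B CAS): counter=9 r=(7,8) succ=(0,1) retry=(0,0)
step 4 (B LOAD): counter=9 r=(7,9) succ=(0,1) retry=(0,0)
step 5 (A CAS): counter=9 r=(7,9) succ=(0,1) retry=(1,0)
step 6 (B CAS): counter=10 r=(7,9) succ=(0,2) retry=(1,0)
step 7 (A LOAD): counter=10 r=(10,9) succ=(0,2) retry=(1,0)
step 8 (A CAS): counter=11 r=(10,9) succ=(1,2) retry=(1,0)

counter=11 r=(10,9) succ=(1,2) retry=(1,0)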